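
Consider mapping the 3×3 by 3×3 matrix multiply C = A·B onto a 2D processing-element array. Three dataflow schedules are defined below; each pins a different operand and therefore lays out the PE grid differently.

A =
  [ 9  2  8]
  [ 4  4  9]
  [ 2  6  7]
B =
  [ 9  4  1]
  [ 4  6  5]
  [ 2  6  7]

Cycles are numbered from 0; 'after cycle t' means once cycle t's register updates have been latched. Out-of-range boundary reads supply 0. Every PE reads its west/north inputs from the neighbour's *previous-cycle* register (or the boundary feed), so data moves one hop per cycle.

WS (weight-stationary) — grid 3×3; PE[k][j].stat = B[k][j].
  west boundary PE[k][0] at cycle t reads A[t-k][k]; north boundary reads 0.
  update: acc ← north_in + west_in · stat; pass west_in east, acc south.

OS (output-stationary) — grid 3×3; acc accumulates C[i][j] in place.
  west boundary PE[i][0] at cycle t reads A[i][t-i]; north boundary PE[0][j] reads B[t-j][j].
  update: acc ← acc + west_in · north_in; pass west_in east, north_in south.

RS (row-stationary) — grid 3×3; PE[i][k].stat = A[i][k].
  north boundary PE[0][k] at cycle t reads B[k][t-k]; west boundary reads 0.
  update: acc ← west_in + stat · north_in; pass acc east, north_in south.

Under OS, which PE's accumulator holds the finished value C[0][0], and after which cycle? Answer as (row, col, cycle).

(row, col, cycle) = (0, 0, 2)

OS — PE[0][0] is where C[0][0] collects:
  [0] (0,0) acc=81 (h:9 v:9)
  [1] (0,0) acc=89 (h:2 v:4)
  [2] (0,0) acc=105 (h:8 v:2)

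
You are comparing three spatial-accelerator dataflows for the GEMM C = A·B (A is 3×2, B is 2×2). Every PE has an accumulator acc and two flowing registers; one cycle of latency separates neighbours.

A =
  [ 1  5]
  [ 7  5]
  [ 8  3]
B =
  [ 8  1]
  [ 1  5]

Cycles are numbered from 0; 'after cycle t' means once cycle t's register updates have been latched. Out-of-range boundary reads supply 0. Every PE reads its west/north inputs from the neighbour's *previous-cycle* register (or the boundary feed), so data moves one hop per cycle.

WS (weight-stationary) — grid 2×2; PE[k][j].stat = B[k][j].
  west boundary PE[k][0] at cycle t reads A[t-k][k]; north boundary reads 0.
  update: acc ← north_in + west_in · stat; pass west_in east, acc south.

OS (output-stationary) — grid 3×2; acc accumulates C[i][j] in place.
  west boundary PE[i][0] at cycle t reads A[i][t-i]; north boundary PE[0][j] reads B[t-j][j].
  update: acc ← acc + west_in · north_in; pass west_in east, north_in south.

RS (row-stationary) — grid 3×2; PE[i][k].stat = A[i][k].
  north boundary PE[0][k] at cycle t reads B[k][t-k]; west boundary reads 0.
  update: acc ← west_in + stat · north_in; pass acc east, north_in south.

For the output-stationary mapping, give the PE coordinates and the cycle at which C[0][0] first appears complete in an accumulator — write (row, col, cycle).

(row, col, cycle) = (0, 0, 1)

OS — PE[0][0] is where C[0][0] collects:
  after 0 — PE[0][0] acc=8, pass-E 1, pass-S 8
  after 1 — PE[0][0] acc=13, pass-E 5, pass-S 1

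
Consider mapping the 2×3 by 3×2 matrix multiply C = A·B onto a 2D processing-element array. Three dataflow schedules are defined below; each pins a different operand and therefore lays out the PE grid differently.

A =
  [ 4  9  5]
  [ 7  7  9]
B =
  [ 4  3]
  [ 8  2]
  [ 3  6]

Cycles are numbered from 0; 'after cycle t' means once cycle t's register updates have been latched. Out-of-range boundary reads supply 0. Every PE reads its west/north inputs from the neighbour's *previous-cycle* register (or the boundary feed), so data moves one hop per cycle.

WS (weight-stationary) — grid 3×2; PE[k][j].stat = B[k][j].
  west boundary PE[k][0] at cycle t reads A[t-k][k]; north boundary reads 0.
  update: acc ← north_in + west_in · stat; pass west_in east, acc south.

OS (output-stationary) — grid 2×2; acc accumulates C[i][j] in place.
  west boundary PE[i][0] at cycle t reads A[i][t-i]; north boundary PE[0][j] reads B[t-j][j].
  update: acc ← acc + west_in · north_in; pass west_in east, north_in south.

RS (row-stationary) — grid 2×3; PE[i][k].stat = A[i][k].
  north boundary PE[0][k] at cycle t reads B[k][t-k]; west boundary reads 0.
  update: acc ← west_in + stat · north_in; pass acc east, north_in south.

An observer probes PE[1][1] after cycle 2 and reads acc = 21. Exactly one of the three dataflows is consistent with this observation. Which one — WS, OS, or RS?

— WS: 3×2; PE[1][1] trace:
  c0 r1c1: 0 / 0 / 0
  c1 r1c1: 0 / 0 / 0
  c2 r1c1: 30 / 9 / 30
— OS: 2×2; PE[1][1] trace:
  c0 r1c1: 0 / 0 / 0
  c1 r1c1: 0 / 0 / 0
  c2 r1c1: 21 / 7 / 3
— RS: 2×3; PE[1][1] trace:
  c0 r1c1: 0 / 0 / 0
  c1 r1c1: 0 / 0 / 0
  c2 r1c1: 84 / 84 / 8

dataflow = OS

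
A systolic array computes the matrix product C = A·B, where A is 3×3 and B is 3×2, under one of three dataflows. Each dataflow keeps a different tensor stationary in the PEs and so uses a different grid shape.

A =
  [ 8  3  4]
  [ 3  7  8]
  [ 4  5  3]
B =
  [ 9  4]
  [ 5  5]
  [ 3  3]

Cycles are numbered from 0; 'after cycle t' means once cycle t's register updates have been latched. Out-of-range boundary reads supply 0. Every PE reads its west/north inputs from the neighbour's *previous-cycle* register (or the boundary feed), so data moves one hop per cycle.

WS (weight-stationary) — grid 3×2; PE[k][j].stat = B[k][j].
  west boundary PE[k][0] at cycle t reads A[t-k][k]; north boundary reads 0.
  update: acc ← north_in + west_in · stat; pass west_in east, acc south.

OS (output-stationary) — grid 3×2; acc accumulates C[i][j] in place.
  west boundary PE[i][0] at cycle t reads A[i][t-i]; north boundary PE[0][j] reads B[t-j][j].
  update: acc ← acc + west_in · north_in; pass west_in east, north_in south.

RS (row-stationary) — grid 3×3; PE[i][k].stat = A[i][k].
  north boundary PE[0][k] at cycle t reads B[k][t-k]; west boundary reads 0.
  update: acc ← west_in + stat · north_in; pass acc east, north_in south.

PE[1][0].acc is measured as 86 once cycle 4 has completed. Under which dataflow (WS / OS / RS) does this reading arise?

WS [3×2] PE[1][0] across cycles:
  t=0 PE[1][0]: acc=0 h=0 v=0
  t=1 PE[1][0]: acc=87 h=3 v=87
  t=2 PE[1][0]: acc=62 h=7 v=62
  t=3 PE[1][0]: acc=61 h=5 v=61
  t=4 PE[1][0]: acc=0 h=0 v=0
OS [3×2] PE[1][0] across cycles:
  t=0 PE[1][0]: acc=0 h=0 v=0
  t=1 PE[1][0]: acc=27 h=3 v=9
  t=2 PE[1][0]: acc=62 h=7 v=5
  t=3 PE[1][0]: acc=86 h=8 v=3
  t=4 PE[1][0]: acc=86 h=0 v=0
RS [3×3] PE[1][0] across cycles:
  t=0 PE[1][0]: acc=0 h=0 v=0
  t=1 PE[1][0]: acc=27 h=27 v=9
  t=2 PE[1][0]: acc=12 h=12 v=4
  t=3 PE[1][0]: acc=0 h=0 v=0
  t=4 PE[1][0]: acc=0 h=0 v=0

dataflow = OS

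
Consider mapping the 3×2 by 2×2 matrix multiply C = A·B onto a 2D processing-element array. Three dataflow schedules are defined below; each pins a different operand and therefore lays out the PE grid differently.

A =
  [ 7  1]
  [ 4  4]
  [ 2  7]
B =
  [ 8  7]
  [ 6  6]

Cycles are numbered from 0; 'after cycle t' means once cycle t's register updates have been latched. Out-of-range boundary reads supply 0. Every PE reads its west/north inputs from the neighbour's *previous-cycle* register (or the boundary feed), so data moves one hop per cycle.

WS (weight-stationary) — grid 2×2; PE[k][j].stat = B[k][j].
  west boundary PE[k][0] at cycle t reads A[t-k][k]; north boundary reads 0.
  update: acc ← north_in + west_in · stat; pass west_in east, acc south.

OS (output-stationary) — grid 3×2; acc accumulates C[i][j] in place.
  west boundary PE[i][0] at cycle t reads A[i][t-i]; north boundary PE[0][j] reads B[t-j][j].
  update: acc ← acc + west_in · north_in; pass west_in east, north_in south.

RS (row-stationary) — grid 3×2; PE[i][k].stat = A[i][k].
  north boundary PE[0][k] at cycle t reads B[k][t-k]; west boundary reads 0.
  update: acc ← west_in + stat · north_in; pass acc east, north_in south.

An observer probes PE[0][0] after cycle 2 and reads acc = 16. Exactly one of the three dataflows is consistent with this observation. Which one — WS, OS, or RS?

dataflow = WS

WS (2×2 grid), PE[0][0]:
  [0] (0,0) acc=56 (h:7 v:56)
  [1] (0,0) acc=32 (h:4 v:32)
  [2] (0,0) acc=16 (h:2 v:16)
OS (3×2 grid), PE[0][0]:
  [0] (0,0) acc=56 (h:7 v:8)
  [1] (0,0) acc=62 (h:1 v:6)
  [2] (0,0) acc=62 (h:0 v:0)
RS (3×2 grid), PE[0][0]:
  [0] (0,0) acc=56 (h:56 v:8)
  [1] (0,0) acc=49 (h:49 v:7)
  [2] (0,0) acc=0 (h:0 v:0)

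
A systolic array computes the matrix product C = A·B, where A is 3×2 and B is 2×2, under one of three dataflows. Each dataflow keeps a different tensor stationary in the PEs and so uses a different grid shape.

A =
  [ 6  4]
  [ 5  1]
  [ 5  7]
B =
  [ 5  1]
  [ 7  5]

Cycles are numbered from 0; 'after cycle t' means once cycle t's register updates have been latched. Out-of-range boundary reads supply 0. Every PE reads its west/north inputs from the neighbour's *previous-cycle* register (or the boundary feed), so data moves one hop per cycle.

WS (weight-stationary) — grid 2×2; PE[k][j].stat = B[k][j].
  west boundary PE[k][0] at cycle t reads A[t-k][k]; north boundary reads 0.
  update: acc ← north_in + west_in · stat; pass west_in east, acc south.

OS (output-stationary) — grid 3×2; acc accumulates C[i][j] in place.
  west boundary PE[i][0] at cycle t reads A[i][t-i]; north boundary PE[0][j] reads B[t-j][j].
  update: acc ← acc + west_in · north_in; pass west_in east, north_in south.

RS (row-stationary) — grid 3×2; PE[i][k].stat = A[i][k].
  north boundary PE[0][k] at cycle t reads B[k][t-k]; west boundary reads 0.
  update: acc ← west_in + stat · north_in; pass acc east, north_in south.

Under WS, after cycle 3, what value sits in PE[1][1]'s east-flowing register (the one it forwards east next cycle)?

WS 2×2: PE[1][1] cycle-by-cycle (with neighbour feeds):
  [0] (0,1) acc=0 (h:0 v:0)
  [0] (1,0) acc=0 (h:0 v:0)
  [0] (1,1) acc=0 (h:0 v:0)
  [1] (0,1) acc=6 (h:6 v:6)
  [1] (1,0) acc=58 (h:4 v:58)
  [1] (1,1) acc=0 (h:0 v:0)
  [2] (0,1) acc=5 (h:5 v:5)
  [2] (1,0) acc=32 (h:1 v:32)
  [2] (1,1) acc=26 (h:4 v:26)
  [3] (0,1) acc=5 (h:5 v:5)
  [3] (1,0) acc=74 (h:7 v:74)
  [3] (1,1) acc=10 (h:1 v:10)

register = 1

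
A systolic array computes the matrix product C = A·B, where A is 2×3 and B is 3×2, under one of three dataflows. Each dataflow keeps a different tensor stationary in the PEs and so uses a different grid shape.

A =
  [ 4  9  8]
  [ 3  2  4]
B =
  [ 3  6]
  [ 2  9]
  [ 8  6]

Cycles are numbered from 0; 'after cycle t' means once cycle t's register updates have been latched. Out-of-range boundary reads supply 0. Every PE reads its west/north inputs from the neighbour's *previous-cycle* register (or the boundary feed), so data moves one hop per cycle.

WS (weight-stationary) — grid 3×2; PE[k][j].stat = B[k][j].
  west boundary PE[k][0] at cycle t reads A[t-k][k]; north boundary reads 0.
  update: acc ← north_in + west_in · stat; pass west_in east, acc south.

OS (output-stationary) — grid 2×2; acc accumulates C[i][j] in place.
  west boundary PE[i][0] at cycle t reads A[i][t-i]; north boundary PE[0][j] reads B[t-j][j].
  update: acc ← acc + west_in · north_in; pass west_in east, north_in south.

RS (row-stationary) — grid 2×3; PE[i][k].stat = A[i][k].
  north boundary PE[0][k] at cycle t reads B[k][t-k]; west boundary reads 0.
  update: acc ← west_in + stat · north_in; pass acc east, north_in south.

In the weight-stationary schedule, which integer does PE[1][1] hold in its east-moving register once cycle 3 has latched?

register = 2

WS (3×2). Following PE[1][1] plus its west/north inputs:
  cycle 0: PE[0][1] → acc 0, east 0, south 0
  cycle 0: PE[1][0] → acc 0, east 0, south 0
  cycle 0: PE[1][1] → acc 0, east 0, south 0
  cycle 1: PE[0][1] → acc 24, east 4, south 24
  cycle 1: PE[1][0] → acc 30, east 9, south 30
  cycle 1: PE[1][1] → acc 0, east 0, south 0
  cycle 2: PE[0][1] → acc 18, east 3, south 18
  cycle 2: PE[1][0] → acc 13, east 2, south 13
  cycle 2: PE[1][1] → acc 105, east 9, south 105
  cycle 3: PE[0][1] → acc 0, east 0, south 0
  cycle 3: PE[1][0] → acc 0, east 0, south 0
  cycle 3: PE[1][1] → acc 36, east 2, south 36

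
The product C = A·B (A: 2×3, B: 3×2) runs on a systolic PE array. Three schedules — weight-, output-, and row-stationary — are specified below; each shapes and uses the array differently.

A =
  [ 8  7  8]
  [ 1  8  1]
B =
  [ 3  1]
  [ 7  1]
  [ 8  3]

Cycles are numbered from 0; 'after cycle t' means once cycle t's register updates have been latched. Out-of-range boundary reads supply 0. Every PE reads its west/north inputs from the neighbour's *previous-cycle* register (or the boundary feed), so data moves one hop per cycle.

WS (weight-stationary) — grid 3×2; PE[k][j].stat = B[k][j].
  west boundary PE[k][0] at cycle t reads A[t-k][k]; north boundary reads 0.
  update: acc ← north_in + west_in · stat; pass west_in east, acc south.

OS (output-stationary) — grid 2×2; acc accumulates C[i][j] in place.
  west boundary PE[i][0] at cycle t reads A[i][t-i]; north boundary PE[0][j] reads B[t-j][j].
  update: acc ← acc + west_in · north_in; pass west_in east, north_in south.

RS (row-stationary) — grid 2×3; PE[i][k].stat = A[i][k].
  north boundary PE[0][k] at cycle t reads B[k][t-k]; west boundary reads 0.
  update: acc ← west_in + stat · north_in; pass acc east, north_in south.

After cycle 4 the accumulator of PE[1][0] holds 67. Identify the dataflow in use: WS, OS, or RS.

WS (3×2 grid), PE[1][0]:
  c0 r1c0: 0 / 0 / 0
  c1 r1c0: 73 / 7 / 73
  c2 r1c0: 59 / 8 / 59
  c3 r1c0: 0 / 0 / 0
  c4 r1c0: 0 / 0 / 0
OS (2×2 grid), PE[1][0]:
  c0 r1c0: 0 / 0 / 0
  c1 r1c0: 3 / 1 / 3
  c2 r1c0: 59 / 8 / 7
  c3 r1c0: 67 / 1 / 8
  c4 r1c0: 67 / 0 / 0
RS (2×3 grid), PE[1][0]:
  c0 r1c0: 0 / 0 / 0
  c1 r1c0: 3 / 3 / 3
  c2 r1c0: 1 / 1 / 1
  c3 r1c0: 0 / 0 / 0
  c4 r1c0: 0 / 0 / 0

dataflow = OS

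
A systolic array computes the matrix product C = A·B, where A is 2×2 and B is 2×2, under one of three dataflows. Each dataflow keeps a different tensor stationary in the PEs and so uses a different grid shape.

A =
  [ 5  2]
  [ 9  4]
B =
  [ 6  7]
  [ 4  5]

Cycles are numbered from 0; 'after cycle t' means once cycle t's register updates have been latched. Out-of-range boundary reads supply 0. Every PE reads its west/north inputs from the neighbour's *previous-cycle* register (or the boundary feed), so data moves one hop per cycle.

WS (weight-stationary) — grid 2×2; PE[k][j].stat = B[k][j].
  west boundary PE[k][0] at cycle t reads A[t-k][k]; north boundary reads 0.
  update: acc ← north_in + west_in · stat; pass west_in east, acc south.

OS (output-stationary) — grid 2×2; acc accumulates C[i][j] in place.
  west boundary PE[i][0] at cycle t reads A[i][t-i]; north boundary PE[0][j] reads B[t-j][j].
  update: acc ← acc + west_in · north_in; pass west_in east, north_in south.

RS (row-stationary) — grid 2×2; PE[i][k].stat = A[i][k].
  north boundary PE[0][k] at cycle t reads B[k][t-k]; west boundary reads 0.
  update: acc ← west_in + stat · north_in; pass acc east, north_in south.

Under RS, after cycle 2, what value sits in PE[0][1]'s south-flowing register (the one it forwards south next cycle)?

Tracing RS — 2×2 array, target PE[0][1]:
  0: (0,0).acc=30  regs=<30,6>
  0: (0,1).acc=0  regs=<0,0>
  1: (0,0).acc=35  regs=<35,7>
  1: (0,1).acc=38  regs=<38,4>
  2: (0,0).acc=0  regs=<0,0>
  2: (0,1).acc=45  regs=<45,5>

register = 5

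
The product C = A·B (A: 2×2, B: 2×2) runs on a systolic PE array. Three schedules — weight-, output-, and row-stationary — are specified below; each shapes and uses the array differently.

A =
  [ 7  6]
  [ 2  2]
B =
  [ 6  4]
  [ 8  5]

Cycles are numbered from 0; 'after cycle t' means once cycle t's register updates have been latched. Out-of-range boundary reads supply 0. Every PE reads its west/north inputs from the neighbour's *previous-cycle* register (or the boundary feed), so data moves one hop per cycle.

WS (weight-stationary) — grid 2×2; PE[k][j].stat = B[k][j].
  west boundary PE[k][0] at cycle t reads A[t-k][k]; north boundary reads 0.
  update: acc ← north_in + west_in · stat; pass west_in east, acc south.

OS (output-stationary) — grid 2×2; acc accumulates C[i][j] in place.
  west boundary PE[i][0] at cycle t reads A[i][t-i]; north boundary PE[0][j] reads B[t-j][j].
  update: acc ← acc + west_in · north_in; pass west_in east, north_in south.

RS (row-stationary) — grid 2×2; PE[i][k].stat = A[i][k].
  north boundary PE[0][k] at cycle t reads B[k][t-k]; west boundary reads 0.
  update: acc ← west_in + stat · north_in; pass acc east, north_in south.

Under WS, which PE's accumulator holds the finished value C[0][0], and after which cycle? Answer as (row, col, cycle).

WS: C[0][0] accumulates in PE[1][0]:
  step 0 · PE1,0: acc=0; fwd→0 fwd↓0
  step 1 · PE1,0: acc=90; fwd→6 fwd↓90

(row, col, cycle) = (1, 0, 1)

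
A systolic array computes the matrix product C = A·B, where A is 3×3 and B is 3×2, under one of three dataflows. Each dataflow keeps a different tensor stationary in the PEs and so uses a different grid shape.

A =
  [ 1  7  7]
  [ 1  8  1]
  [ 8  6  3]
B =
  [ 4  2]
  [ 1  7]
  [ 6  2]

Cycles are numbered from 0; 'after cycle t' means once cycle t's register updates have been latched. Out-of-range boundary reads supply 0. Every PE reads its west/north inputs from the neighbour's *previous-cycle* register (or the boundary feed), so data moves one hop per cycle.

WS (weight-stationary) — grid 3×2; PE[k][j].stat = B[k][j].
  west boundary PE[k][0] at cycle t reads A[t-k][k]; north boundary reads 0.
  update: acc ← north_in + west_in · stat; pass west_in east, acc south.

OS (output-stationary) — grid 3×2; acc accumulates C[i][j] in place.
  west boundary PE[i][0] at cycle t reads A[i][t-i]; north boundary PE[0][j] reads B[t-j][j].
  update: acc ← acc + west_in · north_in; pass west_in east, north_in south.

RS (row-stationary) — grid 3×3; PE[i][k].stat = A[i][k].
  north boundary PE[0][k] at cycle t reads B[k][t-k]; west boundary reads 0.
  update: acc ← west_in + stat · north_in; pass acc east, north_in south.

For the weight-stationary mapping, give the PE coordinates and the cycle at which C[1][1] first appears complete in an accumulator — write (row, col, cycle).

(row, col, cycle) = (2, 1, 4)

WS — PE[2][1] is where C[1][1] collects:
  after 0 — PE[2][1] acc=0, pass-E 0, pass-S 0
  after 1 — PE[2][1] acc=0, pass-E 0, pass-S 0
  after 2 — PE[2][1] acc=0, pass-E 0, pass-S 0
  after 3 — PE[2][1] acc=65, pass-E 7, pass-S 65
  after 4 — PE[2][1] acc=60, pass-E 1, pass-S 60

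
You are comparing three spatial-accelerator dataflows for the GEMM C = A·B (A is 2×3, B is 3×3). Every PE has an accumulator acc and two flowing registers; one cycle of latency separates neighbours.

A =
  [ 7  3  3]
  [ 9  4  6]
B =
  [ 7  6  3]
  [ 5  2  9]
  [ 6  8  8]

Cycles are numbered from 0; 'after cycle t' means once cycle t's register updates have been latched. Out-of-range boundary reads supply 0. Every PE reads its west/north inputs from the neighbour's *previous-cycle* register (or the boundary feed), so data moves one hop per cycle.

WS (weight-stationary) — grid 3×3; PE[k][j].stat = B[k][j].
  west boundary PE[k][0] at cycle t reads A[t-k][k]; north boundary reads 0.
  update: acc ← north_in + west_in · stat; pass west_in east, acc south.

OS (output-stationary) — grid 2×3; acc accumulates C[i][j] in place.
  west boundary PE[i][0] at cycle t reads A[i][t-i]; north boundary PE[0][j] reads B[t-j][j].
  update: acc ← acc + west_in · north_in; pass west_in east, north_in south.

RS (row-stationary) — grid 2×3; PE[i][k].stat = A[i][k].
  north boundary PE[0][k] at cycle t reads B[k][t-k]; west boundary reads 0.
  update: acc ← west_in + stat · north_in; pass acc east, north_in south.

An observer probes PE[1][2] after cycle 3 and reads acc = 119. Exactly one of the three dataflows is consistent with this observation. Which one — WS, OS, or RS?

dataflow = RS

WS [3×3] PE[1][2] across cycles:
  [0] (1,2) acc=0 (h:0 v:0)
  [1] (1,2) acc=0 (h:0 v:0)
  [2] (1,2) acc=0 (h:0 v:0)
  [3] (1,2) acc=48 (h:3 v:48)
OS [2×3] PE[1][2] across cycles:
  [0] (1,2) acc=0 (h:0 v:0)
  [1] (1,2) acc=0 (h:0 v:0)
  [2] (1,2) acc=0 (h:0 v:0)
  [3] (1,2) acc=27 (h:9 v:3)
RS [2×3] PE[1][2] across cycles:
  [0] (1,2) acc=0 (h:0 v:0)
  [1] (1,2) acc=0 (h:0 v:0)
  [2] (1,2) acc=0 (h:0 v:0)
  [3] (1,2) acc=119 (h:119 v:6)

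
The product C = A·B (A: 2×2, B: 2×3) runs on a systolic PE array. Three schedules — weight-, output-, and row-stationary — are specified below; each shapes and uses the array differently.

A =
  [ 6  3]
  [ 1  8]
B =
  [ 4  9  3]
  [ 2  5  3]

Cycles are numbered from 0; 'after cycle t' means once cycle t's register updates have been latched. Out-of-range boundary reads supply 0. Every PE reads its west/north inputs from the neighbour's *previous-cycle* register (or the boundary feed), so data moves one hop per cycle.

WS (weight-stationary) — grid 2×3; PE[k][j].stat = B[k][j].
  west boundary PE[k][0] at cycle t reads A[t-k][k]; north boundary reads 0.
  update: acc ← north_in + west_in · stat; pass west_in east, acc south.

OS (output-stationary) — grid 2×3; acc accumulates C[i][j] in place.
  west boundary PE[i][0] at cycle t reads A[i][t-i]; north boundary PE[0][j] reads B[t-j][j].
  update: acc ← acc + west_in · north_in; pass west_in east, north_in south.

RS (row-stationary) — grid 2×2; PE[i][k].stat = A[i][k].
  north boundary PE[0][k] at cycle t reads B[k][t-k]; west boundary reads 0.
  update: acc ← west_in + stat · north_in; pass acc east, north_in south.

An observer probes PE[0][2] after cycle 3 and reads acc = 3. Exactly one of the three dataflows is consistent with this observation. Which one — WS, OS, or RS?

dataflow = WS

WS (2×3 grid), PE[0][2]:
  c0 r0c2: 0 / 0 / 0
  c1 r0c2: 0 / 0 / 0
  c2 r0c2: 18 / 6 / 18
  c3 r0c2: 3 / 1 / 3
OS (2×3 grid), PE[0][2]:
  c0 r0c2: 0 / 0 / 0
  c1 r0c2: 0 / 0 / 0
  c2 r0c2: 18 / 6 / 3
  c3 r0c2: 27 / 3 / 3
— RS: 2×2 array has no PE[0][2].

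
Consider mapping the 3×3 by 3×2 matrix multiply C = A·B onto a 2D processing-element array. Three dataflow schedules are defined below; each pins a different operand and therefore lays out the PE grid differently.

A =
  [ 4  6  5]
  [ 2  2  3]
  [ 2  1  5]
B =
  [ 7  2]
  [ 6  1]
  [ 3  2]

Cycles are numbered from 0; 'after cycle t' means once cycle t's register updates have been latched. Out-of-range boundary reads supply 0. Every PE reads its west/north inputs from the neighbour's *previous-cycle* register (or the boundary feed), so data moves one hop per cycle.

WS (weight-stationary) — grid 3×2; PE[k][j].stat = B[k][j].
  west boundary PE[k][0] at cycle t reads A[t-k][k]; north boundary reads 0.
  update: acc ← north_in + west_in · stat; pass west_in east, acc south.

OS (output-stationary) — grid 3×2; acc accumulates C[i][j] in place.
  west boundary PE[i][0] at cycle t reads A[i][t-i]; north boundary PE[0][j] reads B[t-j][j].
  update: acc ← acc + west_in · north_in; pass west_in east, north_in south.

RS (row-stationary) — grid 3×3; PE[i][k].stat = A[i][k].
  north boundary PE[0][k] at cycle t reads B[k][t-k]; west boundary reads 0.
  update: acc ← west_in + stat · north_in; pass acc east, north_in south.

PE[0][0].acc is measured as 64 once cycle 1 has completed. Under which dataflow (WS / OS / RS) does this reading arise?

dataflow = OS

Under WS (3×2), PE[0][0]:
  after 0 — PE[0][0] acc=28, pass-E 4, pass-S 28
  after 1 — PE[0][0] acc=14, pass-E 2, pass-S 14
Under OS (3×2), PE[0][0]:
  after 0 — PE[0][0] acc=28, pass-E 4, pass-S 7
  after 1 — PE[0][0] acc=64, pass-E 6, pass-S 6
Under RS (3×3), PE[0][0]:
  after 0 — PE[0][0] acc=28, pass-E 28, pass-S 7
  after 1 — PE[0][0] acc=8, pass-E 8, pass-S 2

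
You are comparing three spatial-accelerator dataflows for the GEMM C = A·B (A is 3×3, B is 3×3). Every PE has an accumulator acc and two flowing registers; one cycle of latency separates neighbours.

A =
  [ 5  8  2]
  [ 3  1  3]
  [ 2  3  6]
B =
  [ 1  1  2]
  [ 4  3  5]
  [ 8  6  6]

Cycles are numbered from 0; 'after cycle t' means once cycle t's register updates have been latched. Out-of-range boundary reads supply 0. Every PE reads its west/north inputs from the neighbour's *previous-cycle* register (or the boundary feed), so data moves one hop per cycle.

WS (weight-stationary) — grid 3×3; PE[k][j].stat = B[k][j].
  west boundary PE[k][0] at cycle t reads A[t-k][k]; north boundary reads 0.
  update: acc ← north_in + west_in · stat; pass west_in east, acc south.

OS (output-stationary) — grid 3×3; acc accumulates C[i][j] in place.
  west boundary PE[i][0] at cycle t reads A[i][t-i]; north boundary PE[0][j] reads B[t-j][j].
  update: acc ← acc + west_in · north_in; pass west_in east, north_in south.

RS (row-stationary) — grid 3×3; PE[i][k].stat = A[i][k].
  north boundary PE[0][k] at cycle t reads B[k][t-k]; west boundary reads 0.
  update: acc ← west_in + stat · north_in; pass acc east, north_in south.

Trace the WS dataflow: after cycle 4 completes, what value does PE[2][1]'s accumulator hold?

PE[2][1].acc = 24

Tracing WS — 3×3 array, target PE[2][1]:
  @0  [1,1]  acc 0  |  →0  ↓0
  @0  [2,0]  acc 0  |  →0  ↓0
  @0  [2,1]  acc 0  |  →0  ↓0
  @1  [1,1]  acc 0  |  →0  ↓0
  @1  [2,0]  acc 0  |  →0  ↓0
  @1  [2,1]  acc 0  |  →0  ↓0
  @2  [1,1]  acc 29  |  →8  ↓29
  @2  [2,0]  acc 53  |  →2  ↓53
  @2  [2,1]  acc 0  |  →0  ↓0
  @3  [1,1]  acc 6  |  →1  ↓6
  @3  [2,0]  acc 31  |  →3  ↓31
  @3  [2,1]  acc 41  |  →2  ↓41
  @4  [1,1]  acc 11  |  →3  ↓11
  @4  [2,0]  acc 62  |  →6  ↓62
  @4  [2,1]  acc 24  |  →3  ↓24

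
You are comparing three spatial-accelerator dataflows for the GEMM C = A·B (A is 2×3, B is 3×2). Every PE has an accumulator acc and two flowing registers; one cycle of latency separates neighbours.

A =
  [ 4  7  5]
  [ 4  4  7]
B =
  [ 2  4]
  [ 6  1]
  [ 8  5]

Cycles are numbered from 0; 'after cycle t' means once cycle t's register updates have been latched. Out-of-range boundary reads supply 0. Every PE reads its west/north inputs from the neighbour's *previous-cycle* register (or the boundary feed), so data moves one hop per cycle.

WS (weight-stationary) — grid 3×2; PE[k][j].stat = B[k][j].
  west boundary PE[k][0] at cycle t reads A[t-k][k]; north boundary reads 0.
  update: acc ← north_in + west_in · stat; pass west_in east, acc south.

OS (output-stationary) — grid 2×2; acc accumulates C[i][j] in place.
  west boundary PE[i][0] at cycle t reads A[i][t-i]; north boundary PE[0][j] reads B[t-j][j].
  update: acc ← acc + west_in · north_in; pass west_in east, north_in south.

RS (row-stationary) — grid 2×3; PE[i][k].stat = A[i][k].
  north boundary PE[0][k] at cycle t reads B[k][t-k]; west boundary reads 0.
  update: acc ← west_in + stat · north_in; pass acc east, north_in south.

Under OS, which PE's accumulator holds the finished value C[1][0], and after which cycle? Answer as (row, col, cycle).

(row, col, cycle) = (1, 0, 3)

Under OS, C[1][0] lands at PE[1][0]:
  cycle 0: PE[1][0] → acc 0, east 0, south 0
  cycle 1: PE[1][0] → acc 8, east 4, south 2
  cycle 2: PE[1][0] → acc 32, east 4, south 6
  cycle 3: PE[1][0] → acc 88, east 7, south 8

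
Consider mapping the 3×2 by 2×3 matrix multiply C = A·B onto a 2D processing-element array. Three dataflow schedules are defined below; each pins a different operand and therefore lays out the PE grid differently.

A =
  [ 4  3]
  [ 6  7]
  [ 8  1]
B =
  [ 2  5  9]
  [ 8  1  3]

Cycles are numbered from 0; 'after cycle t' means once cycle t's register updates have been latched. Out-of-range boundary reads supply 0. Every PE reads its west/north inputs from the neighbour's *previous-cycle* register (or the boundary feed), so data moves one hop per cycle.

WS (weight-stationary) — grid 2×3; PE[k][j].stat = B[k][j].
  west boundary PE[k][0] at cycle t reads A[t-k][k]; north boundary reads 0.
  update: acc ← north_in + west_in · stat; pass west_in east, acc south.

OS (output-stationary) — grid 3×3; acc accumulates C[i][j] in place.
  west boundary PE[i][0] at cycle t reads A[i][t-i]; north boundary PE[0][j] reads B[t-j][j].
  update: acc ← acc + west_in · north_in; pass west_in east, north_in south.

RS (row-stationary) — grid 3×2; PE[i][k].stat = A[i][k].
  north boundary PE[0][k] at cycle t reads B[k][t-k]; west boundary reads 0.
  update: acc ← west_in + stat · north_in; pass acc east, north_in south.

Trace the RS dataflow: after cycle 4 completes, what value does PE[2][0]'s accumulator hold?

Tracing RS — 3×2 array, target PE[2][0]:
  after 0 — PE[1][0] acc=0, pass-E 0, pass-S 0
  after 0 — PE[2][0] acc=0, pass-E 0, pass-S 0
  after 1 — PE[1][0] acc=12, pass-E 12, pass-S 2
  after 1 — PE[2][0] acc=0, pass-E 0, pass-S 0
  after 2 — PE[1][0] acc=30, pass-E 30, pass-S 5
  after 2 — PE[2][0] acc=16, pass-E 16, pass-S 2
  after 3 — PE[1][0] acc=54, pass-E 54, pass-S 9
  after 3 — PE[2][0] acc=40, pass-E 40, pass-S 5
  after 4 — PE[1][0] acc=0, pass-E 0, pass-S 0
  after 4 — PE[2][0] acc=72, pass-E 72, pass-S 9

PE[2][0].acc = 72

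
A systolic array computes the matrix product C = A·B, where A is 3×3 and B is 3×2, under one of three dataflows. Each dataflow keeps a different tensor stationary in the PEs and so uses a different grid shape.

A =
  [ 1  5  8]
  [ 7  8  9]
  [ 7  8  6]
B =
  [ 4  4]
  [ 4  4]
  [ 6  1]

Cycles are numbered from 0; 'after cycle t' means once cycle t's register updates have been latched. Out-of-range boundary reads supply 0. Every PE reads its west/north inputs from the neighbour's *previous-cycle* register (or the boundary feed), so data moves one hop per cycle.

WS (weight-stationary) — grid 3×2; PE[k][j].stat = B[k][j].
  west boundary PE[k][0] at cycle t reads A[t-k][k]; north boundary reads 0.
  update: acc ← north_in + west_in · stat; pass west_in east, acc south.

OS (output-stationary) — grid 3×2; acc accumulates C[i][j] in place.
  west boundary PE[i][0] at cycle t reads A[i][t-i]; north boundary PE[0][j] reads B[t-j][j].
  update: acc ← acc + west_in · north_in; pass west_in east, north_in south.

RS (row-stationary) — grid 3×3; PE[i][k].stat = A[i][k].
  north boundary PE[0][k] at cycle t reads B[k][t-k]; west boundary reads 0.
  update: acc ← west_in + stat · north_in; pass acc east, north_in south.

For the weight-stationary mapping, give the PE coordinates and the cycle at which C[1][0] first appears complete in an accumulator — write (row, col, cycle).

(row, col, cycle) = (2, 0, 3)

WS: C[1][0] accumulates in PE[2][0]:
  @0  [2,0]  acc 0  |  →0  ↓0
  @1  [2,0]  acc 0  |  →0  ↓0
  @2  [2,0]  acc 72  |  →8  ↓72
  @3  [2,0]  acc 114  |  →9  ↓114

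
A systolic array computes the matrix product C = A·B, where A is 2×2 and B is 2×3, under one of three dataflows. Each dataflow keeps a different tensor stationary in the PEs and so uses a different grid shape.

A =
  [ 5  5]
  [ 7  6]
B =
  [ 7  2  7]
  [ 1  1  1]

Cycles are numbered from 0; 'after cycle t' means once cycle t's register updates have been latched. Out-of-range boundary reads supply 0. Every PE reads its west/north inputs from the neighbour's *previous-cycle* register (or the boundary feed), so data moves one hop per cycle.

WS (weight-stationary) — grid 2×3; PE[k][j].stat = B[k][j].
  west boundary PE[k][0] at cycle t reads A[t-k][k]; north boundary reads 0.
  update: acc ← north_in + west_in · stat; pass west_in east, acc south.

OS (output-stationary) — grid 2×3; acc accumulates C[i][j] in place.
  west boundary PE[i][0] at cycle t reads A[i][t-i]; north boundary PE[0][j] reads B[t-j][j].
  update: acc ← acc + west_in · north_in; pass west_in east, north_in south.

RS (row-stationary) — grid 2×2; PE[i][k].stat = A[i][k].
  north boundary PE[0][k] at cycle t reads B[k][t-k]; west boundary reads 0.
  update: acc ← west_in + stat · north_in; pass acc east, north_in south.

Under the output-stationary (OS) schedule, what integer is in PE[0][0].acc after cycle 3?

OS 2×3: PE[0][0] cycle-by-cycle (with neighbour feeds):
  cycle 0: PE[0][0] → acc 35, east 5, south 7
  cycle 1: PE[0][0] → acc 40, east 5, south 1
  cycle 2: PE[0][0] → acc 40, east 0, south 0
  cycle 3: PE[0][0] → acc 40, east 0, south 0

PE[0][0].acc = 40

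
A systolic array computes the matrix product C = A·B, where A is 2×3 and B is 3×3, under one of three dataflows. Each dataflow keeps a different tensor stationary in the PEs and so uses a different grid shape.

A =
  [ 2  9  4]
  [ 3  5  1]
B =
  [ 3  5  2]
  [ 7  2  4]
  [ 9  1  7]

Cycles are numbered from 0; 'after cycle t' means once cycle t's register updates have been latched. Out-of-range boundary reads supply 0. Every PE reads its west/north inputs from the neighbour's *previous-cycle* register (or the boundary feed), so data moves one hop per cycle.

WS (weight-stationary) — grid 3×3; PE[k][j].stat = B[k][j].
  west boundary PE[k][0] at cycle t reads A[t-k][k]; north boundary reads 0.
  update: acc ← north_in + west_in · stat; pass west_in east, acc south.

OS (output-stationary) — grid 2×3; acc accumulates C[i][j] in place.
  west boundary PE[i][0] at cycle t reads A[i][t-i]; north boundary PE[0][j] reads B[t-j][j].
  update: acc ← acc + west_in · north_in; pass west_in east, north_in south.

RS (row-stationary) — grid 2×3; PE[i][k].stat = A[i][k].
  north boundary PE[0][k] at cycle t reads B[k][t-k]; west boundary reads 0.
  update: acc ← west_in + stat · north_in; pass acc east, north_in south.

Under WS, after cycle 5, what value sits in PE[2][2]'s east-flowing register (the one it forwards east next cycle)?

register = 1

WS 3×3: PE[2][2] cycle-by-cycle (with neighbour feeds):
  cycle 0: PE[1][2] → acc 0, east 0, south 0
  cycle 0: PE[2][1] → acc 0, east 0, south 0
  cycle 0: PE[2][2] → acc 0, east 0, south 0
  cycle 1: PE[1][2] → acc 0, east 0, south 0
  cycle 1: PE[2][1] → acc 0, east 0, south 0
  cycle 1: PE[2][2] → acc 0, east 0, south 0
  cycle 2: PE[1][2] → acc 0, east 0, south 0
  cycle 2: PE[2][1] → acc 0, east 0, south 0
  cycle 2: PE[2][2] → acc 0, east 0, south 0
  cycle 3: PE[1][2] → acc 40, east 9, south 40
  cycle 3: PE[2][1] → acc 32, east 4, south 32
  cycle 3: PE[2][2] → acc 0, east 0, south 0
  cycle 4: PE[1][2] → acc 26, east 5, south 26
  cycle 4: PE[2][1] → acc 26, east 1, south 26
  cycle 4: PE[2][2] → acc 68, east 4, south 68
  cycle 5: PE[1][2] → acc 0, east 0, south 0
  cycle 5: PE[2][1] → acc 0, east 0, south 0
  cycle 5: PE[2][2] → acc 33, east 1, south 33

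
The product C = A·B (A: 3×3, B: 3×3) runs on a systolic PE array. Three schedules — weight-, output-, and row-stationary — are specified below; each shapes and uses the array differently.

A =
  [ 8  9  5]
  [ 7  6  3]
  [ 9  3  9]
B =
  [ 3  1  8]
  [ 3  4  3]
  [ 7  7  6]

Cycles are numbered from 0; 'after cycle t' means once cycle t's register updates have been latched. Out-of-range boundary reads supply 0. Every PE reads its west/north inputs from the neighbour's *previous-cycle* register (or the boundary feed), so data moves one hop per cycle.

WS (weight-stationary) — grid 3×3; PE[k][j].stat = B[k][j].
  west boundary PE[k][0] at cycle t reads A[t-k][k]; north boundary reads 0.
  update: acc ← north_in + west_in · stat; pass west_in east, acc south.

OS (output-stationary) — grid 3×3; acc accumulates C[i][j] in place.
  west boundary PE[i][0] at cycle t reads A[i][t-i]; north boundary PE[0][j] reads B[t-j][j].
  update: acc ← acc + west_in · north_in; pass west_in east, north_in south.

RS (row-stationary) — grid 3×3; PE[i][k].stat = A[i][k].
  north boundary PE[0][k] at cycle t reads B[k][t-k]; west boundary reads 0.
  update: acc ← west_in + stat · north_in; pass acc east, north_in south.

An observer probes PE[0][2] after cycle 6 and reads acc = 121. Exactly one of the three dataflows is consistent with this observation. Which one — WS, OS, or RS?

WS [3×3] PE[0][2] across cycles:
  [0] (0,2) acc=0 (h:0 v:0)
  [1] (0,2) acc=0 (h:0 v:0)
  [2] (0,2) acc=64 (h:8 v:64)
  [3] (0,2) acc=56 (h:7 v:56)
  [4] (0,2) acc=72 (h:9 v:72)
  [5] (0,2) acc=0 (h:0 v:0)
  [6] (0,2) acc=0 (h:0 v:0)
OS [3×3] PE[0][2] across cycles:
  [0] (0,2) acc=0 (h:0 v:0)
  [1] (0,2) acc=0 (h:0 v:0)
  [2] (0,2) acc=64 (h:8 v:8)
  [3] (0,2) acc=91 (h:9 v:3)
  [4] (0,2) acc=121 (h:5 v:6)
  [5] (0,2) acc=121 (h:0 v:0)
  [6] (0,2) acc=121 (h:0 v:0)
RS [3×3] PE[0][2] across cycles:
  [0] (0,2) acc=0 (h:0 v:0)
  [1] (0,2) acc=0 (h:0 v:0)
  [2] (0,2) acc=86 (h:86 v:7)
  [3] (0,2) acc=79 (h:79 v:7)
  [4] (0,2) acc=121 (h:121 v:6)
  [5] (0,2) acc=0 (h:0 v:0)
  [6] (0,2) acc=0 (h:0 v:0)

dataflow = OS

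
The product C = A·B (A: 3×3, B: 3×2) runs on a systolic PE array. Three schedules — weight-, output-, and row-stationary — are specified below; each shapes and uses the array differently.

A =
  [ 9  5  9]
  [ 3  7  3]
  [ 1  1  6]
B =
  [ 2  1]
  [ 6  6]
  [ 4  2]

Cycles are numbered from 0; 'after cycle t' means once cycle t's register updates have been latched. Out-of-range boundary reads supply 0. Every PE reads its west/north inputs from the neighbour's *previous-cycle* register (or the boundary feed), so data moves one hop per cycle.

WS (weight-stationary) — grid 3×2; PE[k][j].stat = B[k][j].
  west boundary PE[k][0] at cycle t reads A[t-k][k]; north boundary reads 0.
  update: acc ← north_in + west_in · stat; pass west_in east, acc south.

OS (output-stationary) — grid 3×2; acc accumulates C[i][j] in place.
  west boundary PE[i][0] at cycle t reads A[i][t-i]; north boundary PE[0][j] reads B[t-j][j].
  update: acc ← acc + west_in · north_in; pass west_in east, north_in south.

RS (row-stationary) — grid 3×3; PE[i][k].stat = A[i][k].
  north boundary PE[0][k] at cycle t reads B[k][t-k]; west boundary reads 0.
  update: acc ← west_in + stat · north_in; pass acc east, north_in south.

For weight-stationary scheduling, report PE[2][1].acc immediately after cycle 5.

PE[2][1].acc = 19

Tracing WS — 3×2 array, target PE[2][1]:
  @0  [1,1]  acc 0  |  →0  ↓0
  @0  [2,0]  acc 0  |  →0  ↓0
  @0  [2,1]  acc 0  |  →0  ↓0
  @1  [1,1]  acc 0  |  →0  ↓0
  @1  [2,0]  acc 0  |  →0  ↓0
  @1  [2,1]  acc 0  |  →0  ↓0
  @2  [1,1]  acc 39  |  →5  ↓39
  @2  [2,0]  acc 84  |  →9  ↓84
  @2  [2,1]  acc 0  |  →0  ↓0
  @3  [1,1]  acc 45  |  →7  ↓45
  @3  [2,0]  acc 60  |  →3  ↓60
  @3  [2,1]  acc 57  |  →9  ↓57
  @4  [1,1]  acc 7  |  →1  ↓7
  @4  [2,0]  acc 32  |  →6  ↓32
  @4  [2,1]  acc 51  |  →3  ↓51
  @5  [1,1]  acc 0  |  →0  ↓0
  @5  [2,0]  acc 0  |  →0  ↓0
  @5  [2,1]  acc 19  |  →6  ↓19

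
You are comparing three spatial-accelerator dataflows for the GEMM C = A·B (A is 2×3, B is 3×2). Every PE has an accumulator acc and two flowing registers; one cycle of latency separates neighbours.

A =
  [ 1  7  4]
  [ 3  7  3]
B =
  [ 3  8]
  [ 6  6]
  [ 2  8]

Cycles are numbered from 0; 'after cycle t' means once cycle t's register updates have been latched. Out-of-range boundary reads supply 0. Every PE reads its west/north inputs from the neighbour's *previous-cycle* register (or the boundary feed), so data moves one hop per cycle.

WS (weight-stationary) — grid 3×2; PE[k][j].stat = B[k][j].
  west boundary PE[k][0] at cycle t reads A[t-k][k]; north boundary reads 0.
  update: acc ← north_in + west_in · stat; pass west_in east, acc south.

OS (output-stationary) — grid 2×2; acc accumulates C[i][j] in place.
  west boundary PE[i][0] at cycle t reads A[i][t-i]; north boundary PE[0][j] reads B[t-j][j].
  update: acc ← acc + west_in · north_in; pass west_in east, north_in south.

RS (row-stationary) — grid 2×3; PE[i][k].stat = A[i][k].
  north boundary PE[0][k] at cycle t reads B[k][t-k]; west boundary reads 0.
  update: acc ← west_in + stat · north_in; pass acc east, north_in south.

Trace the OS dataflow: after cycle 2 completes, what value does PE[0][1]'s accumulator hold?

PE[0][1].acc = 50

OS (2×2). Following PE[0][1] plus its west/north inputs:
  t=0 PE[0][0]: acc=3 h=1 v=3
  t=0 PE[0][1]: acc=0 h=0 v=0
  t=1 PE[0][0]: acc=45 h=7 v=6
  t=1 PE[0][1]: acc=8 h=1 v=8
  t=2 PE[0][0]: acc=53 h=4 v=2
  t=2 PE[0][1]: acc=50 h=7 v=6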